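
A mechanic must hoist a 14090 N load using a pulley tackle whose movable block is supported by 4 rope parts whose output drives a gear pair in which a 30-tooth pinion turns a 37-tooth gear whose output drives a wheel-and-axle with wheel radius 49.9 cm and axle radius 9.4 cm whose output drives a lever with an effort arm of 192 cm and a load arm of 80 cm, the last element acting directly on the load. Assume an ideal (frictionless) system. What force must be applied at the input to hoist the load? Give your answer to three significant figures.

Block-and-tackle MA = number of supporting rope parts = 4.
Gear pair MA = 37/30 = 1.2333.
Wheel-and-axle MA = R/r = 49.9/9.4 = 5.3085.
Lever MA = effort arm / load arm = 192/80 = 2.4.
Combined ideal MA = 4 × 1.2333 × 5.3085 × 2.4 = 62.853.
Effort = load / MA = 14090 / 62.853 = 224.17 N.

224 N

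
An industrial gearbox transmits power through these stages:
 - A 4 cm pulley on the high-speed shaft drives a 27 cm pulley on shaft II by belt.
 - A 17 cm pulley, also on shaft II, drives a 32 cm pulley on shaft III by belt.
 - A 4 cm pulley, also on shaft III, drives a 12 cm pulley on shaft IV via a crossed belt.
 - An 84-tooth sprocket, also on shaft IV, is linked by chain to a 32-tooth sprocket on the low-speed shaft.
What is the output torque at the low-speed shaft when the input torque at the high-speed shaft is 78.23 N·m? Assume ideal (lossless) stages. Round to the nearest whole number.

1136 N·m

belt 27/4 = 6.75 → τ = 78.23·6.75 = 528.05 N·m
belt 32/17 = 1.8824 → τ = 528.05·1.8824 = 993.98 N·m
belt 12/4 = 3 → τ = 993.98·3 = 2981.9 N·m
chain 32/84 = 0.38095 → τ = 2981.9·0.38095 = 1136 N·m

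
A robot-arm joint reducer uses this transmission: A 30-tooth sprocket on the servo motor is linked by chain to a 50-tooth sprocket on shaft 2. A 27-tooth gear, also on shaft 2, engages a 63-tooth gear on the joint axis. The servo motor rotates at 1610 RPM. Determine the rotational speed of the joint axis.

414 RPM

the servo motor → shaft 2 (chain, 50/30): 1610 ÷ 1.6667 = 966 RPM
shaft 2 → the joint axis (gear mesh, 63/27): 966 ÷ 2.3333 = 414 RPM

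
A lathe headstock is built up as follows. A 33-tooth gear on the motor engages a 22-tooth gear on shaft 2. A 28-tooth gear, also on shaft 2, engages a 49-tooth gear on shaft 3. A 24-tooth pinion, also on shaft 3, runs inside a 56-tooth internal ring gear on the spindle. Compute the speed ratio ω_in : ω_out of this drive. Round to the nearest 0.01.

Each stage contributes driven/driver: gear mesh 22/33 = 0.66667, gear mesh 49/28 = 1.75, internal gear 56/24 = 2.3333.
Overall: 0.66667 × 1.75 × 2.3333 = 2.7222.

2.72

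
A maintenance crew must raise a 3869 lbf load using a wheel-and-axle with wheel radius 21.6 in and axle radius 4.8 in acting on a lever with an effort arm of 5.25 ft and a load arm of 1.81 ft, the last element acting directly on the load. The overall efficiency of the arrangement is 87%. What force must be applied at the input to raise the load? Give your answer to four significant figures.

Wheel-and-axle MA = R/r = 21.6/4.8 = 4.5.
Lever MA = effort arm / load arm = 5.25/1.81 = 2.9006.
Combined ideal MA = 4.5 × 2.9006 = 13.052.
Actual MA = 13.052 × 0.87 = 11.356.
Effort = load / actual MA = 3869 / 11.356 = 340.71 lbf.

340.7 lbf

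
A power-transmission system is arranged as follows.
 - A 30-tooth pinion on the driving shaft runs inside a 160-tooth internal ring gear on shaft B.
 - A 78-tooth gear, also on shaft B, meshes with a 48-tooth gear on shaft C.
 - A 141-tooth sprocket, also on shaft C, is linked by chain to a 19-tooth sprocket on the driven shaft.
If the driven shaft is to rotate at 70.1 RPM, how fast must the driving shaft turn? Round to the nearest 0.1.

31.0 RPM

Overall ratio R = 5.3333 × 0.61538 × 0.13475 = 0.44226.
Required input speed = output speed × R = 70.1 × 0.44226 = 31.003 RPM.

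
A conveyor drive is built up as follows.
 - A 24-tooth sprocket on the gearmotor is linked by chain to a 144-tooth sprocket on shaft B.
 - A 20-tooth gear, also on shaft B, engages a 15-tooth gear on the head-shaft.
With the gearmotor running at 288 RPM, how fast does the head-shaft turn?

64 RPM

the gearmotor → shaft B (chain, 144/24): 288 ÷ 6 = 48 RPM
shaft B → the head-shaft (gear mesh, 15/20): 48 ÷ 0.75 = 64 RPM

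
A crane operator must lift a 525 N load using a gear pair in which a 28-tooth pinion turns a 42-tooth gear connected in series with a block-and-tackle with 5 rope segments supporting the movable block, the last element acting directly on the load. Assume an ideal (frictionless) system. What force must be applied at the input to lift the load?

Gear pair MA = 42/28 = 1.5.
Block-and-tackle MA = number of supporting rope parts = 5.
Combined ideal MA = 1.5 × 5 = 7.5.
Effort = load / MA = 525 / 7.5 = 70 N.

70 N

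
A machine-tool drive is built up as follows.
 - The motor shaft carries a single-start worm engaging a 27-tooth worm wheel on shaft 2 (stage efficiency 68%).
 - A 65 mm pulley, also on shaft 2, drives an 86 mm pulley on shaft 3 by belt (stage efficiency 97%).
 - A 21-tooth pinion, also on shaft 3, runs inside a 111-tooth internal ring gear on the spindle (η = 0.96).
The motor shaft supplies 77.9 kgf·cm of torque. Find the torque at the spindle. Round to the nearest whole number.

9314 kgf·cm

worm 27/1 = 27 → τ = 77.9·27·0.68 = 1430.2 kgf·cm
belt 86/65 = 1.3231 → τ = 1430.2·1.3231·0.97 = 1835.6 kgf·cm
internal gear 111/21 = 5.2857 → τ = 1835.6·5.2857·0.96 = 9314.1 kgf·cm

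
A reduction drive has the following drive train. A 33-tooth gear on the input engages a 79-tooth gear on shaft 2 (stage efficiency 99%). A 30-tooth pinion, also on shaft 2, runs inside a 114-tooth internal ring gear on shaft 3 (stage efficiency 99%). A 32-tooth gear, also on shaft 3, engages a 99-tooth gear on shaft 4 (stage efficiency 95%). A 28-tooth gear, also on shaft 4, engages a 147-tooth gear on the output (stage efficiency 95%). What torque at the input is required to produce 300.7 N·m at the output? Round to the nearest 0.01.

2.30 N·m

Overall ratio R = 2.3939 × 3.8 × 3.0938 × 5.25 = 147.75; overall efficiency η = 0.99 × 0.99 × 0.95 × 0.95 = 0.8845.
Input torque = output torque / (R × η) = 300.7 / (147.75 × 0.8845) = 2.3008 N·m.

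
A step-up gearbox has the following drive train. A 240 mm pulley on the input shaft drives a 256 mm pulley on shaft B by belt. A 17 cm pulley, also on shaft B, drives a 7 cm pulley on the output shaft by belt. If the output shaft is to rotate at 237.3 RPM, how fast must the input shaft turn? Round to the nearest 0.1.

Overall ratio R = 1.0667 × 0.41176 = 0.43922.
Required input speed = output speed × R = 237.3 × 0.43922 = 104.23 RPM.

104.2 RPM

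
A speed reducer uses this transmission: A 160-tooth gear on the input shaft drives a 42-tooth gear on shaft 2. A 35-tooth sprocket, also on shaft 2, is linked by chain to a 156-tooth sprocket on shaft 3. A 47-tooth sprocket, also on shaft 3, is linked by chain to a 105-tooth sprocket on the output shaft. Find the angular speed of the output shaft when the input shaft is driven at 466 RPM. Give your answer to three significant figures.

178 RPM

gear mesh 42/160 = 0.2625 → 466/0.2625 = 1775.2 RPM
chain 156/35 = 4.4571 → 1775.2/4.4571 = 398.29 RPM
chain 105/47 = 2.234 → 398.29/2.234 = 178.28 RPM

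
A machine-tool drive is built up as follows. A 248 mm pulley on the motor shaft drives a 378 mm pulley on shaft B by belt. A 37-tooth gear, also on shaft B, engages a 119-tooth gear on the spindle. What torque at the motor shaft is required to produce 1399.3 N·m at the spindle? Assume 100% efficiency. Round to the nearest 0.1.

Overall ratio R = 1.5242 × 3.2162 = 4.9021.
Input torque = output torque / R = 1399.3 / 4.9021 = 285.45 N·m.

285.4 N·m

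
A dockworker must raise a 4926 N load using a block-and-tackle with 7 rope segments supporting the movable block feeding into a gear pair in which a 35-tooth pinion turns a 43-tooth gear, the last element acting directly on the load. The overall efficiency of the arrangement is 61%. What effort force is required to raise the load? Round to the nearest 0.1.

Block-and-tackle MA = number of supporting rope parts = 7.
Gear pair MA = 43/35 = 1.2286.
Combined ideal MA = 7 × 1.2286 = 8.6.
Actual MA = 8.6 × 0.61 = 5.246.
Effort = load / actual MA = 4926 / 5.246 = 939 N.

939.0 N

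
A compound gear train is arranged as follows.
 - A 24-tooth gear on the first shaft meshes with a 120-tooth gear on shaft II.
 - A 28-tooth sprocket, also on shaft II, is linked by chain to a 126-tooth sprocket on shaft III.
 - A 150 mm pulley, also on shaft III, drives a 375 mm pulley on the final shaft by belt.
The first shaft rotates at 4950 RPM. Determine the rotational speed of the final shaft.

88 RPM

Gear mesh: ratio = 120/24 = 5, so shaft II turns at 4950 / 5 = 990 RPM.
Chain: ratio = 126/28 = 4.5, so shaft III turns at 990 / 4.5 = 220 RPM.
Belt: ratio = 375/150 = 2.5, so the final shaft turns at 220 / 2.5 = 88 RPM.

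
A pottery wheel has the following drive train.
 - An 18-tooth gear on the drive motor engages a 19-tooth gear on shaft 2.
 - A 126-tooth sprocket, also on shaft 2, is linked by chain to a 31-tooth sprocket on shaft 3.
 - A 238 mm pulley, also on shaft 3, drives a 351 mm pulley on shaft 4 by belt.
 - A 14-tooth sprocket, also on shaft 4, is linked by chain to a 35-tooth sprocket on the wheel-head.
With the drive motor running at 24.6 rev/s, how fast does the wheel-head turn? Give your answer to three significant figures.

25.7 rev/s

gear mesh 19/18 = 1.0556 → 24.6/1.0556 = 23.305 rev/s
chain 31/126 = 0.24603 → 23.305/0.24603 = 94.725 rev/s
belt 351/238 = 1.4748 → 94.725/1.4748 = 64.229 rev/s
chain 35/14 = 2.5 → 64.229/2.5 = 25.692 rev/s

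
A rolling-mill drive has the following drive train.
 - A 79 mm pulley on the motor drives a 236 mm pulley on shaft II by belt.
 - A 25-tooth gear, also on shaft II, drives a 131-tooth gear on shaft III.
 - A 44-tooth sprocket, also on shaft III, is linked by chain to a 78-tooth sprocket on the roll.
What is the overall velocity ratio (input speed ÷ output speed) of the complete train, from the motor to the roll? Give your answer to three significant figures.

27.7

Each stage contributes driven/driver: belt 236/79 = 2.9873, gear mesh 131/25 = 5.24, chain 78/44 = 1.7727.
Overall: 2.9873 × 5.24 × 1.7727 = 27.75.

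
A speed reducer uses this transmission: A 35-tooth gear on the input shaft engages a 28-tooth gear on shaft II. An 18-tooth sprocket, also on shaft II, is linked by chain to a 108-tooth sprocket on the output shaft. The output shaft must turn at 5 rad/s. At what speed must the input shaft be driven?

Overall ratio R = 0.8 × 6 = 4.8.
Required input speed = output speed × R = 5 × 4.8 = 24 rad/s.

24 rad/s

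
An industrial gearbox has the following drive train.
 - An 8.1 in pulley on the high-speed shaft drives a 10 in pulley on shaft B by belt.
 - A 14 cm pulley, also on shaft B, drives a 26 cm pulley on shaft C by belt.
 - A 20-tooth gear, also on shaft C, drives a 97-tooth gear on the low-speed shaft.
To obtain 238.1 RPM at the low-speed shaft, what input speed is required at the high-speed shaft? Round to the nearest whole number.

2648 RPM

Overall ratio R = 1.2346 × 1.8571 × 4.85 = 11.12.
Required input speed = output speed × R = 238.1 × 11.12 = 2647.7 RPM.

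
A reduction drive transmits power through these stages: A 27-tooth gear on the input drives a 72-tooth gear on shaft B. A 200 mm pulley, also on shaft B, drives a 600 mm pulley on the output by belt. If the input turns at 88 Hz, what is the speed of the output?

the input → shaft B (gear mesh, 72/27): 88 ÷ 2.6667 = 33 Hz
shaft B → the output (belt, 600/200): 33 ÷ 3 = 11 Hz

11 Hz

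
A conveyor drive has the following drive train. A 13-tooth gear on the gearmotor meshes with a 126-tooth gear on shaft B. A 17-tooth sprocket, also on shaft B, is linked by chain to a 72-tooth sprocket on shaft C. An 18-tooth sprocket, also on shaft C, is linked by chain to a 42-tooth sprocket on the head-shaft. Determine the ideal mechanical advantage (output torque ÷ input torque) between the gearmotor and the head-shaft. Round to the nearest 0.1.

95.8

Each stage contributes driven/driver: gear mesh 126/13 = 9.6923, chain 72/17 = 4.2353, chain 42/18 = 2.3333.
Overall: 9.6923 × 4.2353 × 2.3333 = 95.783.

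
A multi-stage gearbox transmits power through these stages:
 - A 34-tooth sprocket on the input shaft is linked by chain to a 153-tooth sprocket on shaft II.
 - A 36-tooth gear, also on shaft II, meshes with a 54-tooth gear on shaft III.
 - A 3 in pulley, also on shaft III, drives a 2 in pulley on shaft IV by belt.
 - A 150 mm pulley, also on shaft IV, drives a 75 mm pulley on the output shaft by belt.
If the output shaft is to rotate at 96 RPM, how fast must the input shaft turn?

Overall ratio R = 4.5 × 1.5 × 0.66667 × 0.5 = 2.25.
Required input speed = output speed × R = 96 × 2.25 = 216 RPM.

216 RPM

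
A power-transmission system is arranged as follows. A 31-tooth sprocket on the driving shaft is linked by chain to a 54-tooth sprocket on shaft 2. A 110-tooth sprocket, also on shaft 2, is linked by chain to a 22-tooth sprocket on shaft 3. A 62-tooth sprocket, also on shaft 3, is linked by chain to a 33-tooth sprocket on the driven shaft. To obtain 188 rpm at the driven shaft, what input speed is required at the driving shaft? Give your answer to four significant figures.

34.86 rpm

Overall ratio R = 1.7419 × 0.2 × 0.53226 = 0.18543.
Required input speed = output speed × R = 188 × 0.18543 = 34.861 rpm.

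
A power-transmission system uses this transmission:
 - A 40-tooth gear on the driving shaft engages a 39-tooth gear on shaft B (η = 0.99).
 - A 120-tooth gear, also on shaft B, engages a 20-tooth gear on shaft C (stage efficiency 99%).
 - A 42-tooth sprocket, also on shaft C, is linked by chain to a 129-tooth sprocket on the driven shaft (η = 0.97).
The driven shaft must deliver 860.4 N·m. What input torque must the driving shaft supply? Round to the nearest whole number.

1813 N·m

Overall ratio R = 0.975 × 0.16667 × 3.0714 = 0.49911; overall efficiency η = 0.99 × 0.99 × 0.97 = 0.9507.
Input torque = output torque / (R × η) = 860.4 / (0.49911 × 0.9507) = 1813.3 N·m.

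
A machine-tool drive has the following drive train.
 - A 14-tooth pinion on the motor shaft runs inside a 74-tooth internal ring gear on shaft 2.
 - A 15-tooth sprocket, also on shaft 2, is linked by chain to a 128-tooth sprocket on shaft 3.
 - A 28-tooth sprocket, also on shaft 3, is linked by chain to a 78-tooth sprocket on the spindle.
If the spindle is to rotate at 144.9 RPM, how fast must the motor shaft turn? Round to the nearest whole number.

Overall ratio R = 5.2857 × 8.5333 × 2.7857 = 125.65.
Required input speed = output speed × R = 144.9 × 125.65 = 18207 RPM.

18207 RPM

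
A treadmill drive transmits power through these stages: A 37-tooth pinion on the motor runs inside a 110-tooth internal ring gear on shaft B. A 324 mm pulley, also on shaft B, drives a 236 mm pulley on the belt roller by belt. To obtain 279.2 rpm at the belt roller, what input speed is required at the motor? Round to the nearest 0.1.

Overall ratio R = 2.973 × 0.7284 = 2.1655.
Required input speed = output speed × R = 279.2 × 2.1655 = 604.61 rpm.

604.6 rpm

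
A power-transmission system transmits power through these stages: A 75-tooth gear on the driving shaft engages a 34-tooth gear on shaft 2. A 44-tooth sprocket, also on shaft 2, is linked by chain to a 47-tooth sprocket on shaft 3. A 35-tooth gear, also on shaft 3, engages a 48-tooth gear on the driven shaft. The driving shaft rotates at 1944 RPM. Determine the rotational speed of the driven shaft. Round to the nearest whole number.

Gear mesh: ratio = 34/75 = 0.45333, so shaft 2 turns at 1944 / 0.45333 = 4288.2 RPM.
Chain: ratio = 47/44 = 1.0682, so shaft 3 turns at 4288.2 / 1.0682 = 4014.5 RPM.
Gear mesh: ratio = 48/35 = 1.3714, so the driven shaft turns at 4014.5 / 1.3714 = 2927.3 RPM.

2927 RPM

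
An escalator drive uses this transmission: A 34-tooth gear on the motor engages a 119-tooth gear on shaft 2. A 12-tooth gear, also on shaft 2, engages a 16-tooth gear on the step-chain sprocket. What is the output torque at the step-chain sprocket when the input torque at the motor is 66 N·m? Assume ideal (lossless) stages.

308 N·m

Gear mesh: ratio = 119/34 = 3.5; torque at shaft 2 = 66 × 3.5 = 231 N·m.
Gear mesh: ratio = 16/12 = 1.3333; torque at the step-chain sprocket = 231 × 1.3333 = 308 N·m.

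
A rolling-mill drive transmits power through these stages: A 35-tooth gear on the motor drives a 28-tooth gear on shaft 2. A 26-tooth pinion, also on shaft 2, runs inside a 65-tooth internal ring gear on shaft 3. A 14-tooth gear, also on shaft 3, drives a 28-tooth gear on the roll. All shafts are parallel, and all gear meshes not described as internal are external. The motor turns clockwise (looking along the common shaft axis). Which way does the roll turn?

clockwise

the motor → shaft 2: external mesh, 1 reversal → CCW.
shaft 2 → shaft 3: internal mesh, same direction → CCW.
shaft 3 → the roll: external mesh, 1 reversal → CW.
2 reversals in total — an even number — so the roll turns the same way as the motor.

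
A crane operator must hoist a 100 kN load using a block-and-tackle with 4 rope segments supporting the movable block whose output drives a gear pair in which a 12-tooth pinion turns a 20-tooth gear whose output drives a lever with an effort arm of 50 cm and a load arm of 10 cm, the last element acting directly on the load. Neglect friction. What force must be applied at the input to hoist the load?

3 kN

Block-and-tackle MA = number of supporting rope parts = 4.
Gear pair MA = 20/12 = 1.6667.
Lever MA = effort arm / load arm = 50/10 = 5.
Combined ideal MA = 4 × 1.6667 × 5 = 33.333.
Effort = load / MA = 100 / 33.333 = 3 kN.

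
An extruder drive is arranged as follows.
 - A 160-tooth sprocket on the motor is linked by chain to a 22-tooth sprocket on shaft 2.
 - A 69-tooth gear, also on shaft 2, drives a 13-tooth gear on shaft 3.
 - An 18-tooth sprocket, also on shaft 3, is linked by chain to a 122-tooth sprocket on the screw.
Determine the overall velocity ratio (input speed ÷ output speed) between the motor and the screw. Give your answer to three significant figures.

Each stage contributes driven/driver: chain 22/160 = 0.1375, gear mesh 13/69 = 0.18841, chain 122/18 = 6.7778.
Overall: 0.1375 × 0.18841 × 6.7778 = 0.17558.

0.176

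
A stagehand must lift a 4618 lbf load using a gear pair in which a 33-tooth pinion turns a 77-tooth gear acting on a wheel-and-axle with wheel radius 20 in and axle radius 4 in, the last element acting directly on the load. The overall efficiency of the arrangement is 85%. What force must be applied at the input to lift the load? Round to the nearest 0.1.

Gear pair MA = 77/33 = 2.3333.
Wheel-and-axle MA = R/r = 20/4 = 5.
Combined ideal MA = 2.3333 × 5 = 11.667.
Actual MA = 11.667 × 0.85 = 9.9167.
Effort = load / actual MA = 4618 / 9.9167 = 465.68 lbf.

465.7 lbf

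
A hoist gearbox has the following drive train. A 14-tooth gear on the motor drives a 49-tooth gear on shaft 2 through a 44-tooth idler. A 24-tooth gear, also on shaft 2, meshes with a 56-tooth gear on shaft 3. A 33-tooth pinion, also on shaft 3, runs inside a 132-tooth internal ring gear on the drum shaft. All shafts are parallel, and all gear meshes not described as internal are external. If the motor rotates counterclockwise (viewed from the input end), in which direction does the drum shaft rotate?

the motor → shaft 2: driver → idler → driven is 2 external meshes, 2 reversals → CCW.
shaft 2 → shaft 3: external mesh, 1 reversal → CW.
shaft 3 → the drum shaft: internal mesh, same direction → CW.
3 reversals in total — an odd number — so the drum shaft turns opposite to the motor.

clockwise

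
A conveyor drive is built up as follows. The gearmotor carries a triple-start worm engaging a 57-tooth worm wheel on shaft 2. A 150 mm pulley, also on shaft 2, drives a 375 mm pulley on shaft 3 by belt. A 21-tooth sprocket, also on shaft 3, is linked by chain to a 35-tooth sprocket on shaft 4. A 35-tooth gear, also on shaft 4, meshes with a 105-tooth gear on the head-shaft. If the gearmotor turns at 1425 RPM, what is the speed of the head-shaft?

the gearmotor → shaft 2 (worm, 57/3): 1425 ÷ 19 = 75 RPM
shaft 2 → shaft 3 (belt, 375/150): 75 ÷ 2.5 = 30 RPM
shaft 3 → shaft 4 (chain, 35/21): 30 ÷ 1.6667 = 18 RPM
shaft 4 → the head-shaft (gear mesh, 105/35): 18 ÷ 3 = 6 RPM

6 RPM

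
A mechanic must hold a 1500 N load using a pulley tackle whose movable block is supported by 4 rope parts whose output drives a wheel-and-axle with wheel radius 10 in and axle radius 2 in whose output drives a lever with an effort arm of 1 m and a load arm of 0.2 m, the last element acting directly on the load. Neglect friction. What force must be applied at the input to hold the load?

15 N

Block-and-tackle MA = number of supporting rope parts = 4.
Wheel-and-axle MA = R/r = 10/2 = 5.
Lever MA = effort arm / load arm = 1/0.2 = 5.
Combined ideal MA = 4 × 5 × 5 = 100.
Effort = load / MA = 1500 / 100 = 15 N.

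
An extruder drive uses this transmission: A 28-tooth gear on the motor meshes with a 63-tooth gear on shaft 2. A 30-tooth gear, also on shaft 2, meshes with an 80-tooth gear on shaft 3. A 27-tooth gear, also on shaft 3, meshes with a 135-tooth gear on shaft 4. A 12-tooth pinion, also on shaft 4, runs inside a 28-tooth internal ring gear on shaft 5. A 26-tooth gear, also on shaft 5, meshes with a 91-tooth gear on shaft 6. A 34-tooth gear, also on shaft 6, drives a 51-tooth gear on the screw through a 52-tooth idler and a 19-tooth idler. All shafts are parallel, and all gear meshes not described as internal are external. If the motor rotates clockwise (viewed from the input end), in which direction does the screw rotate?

anticlockwise

the motor → shaft 2: external mesh, 1 reversal → CCW.
shaft 2 → shaft 3: external mesh, 1 reversal → CW.
shaft 3 → shaft 4: external mesh, 1 reversal → CCW.
shaft 4 → shaft 5: internal mesh, same direction → CCW.
shaft 5 → shaft 6: external mesh, 1 reversal → CW.
shaft 6 → the screw: driver → idler → idler → driven is 3 external meshes, 3 reversals → CCW.
7 reversals in total — an odd number — so the screw turns opposite to the motor.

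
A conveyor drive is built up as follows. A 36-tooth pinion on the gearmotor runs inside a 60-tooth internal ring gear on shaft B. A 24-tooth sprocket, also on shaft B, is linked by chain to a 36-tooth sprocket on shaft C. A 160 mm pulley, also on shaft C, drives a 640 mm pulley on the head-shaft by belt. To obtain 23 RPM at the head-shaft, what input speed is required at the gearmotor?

Overall ratio R = 1.6667 × 1.5 × 4 = 10.
Required input speed = output speed × R = 23 × 10 = 230 RPM.

230 RPM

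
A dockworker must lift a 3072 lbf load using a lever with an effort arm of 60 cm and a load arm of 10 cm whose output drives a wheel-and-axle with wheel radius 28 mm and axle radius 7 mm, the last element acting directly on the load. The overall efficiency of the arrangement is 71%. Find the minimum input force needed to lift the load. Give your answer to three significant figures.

180 lbf

Lever MA = effort arm / load arm = 60/10 = 6.
Wheel-and-axle MA = R/r = 28/7 = 4.
Combined ideal MA = 6 × 4 = 24.
Actual MA = 24 × 0.71 = 17.04.
Effort = load / actual MA = 3072 / 17.04 = 180.28 lbf.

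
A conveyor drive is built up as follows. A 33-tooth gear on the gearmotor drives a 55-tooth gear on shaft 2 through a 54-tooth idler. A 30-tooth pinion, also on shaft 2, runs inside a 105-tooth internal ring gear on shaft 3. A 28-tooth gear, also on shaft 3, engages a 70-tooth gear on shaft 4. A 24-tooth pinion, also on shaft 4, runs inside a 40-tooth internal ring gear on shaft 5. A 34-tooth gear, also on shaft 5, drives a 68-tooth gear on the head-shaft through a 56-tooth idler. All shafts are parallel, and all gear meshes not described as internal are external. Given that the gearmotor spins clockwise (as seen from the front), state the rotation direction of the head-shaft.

anticlockwise

the gearmotor → shaft 2: driver → idler → driven is 2 external meshes, 2 reversals → CW.
shaft 2 → shaft 3: internal mesh, same direction → CW.
shaft 3 → shaft 4: external mesh, 1 reversal → CCW.
shaft 4 → shaft 5: internal mesh, same direction → CCW.
shaft 5 → the head-shaft: driver → idler → driven is 2 external meshes, 2 reversals → CCW.
5 reversals in total — an odd number — so the head-shaft turns opposite to the gearmotor.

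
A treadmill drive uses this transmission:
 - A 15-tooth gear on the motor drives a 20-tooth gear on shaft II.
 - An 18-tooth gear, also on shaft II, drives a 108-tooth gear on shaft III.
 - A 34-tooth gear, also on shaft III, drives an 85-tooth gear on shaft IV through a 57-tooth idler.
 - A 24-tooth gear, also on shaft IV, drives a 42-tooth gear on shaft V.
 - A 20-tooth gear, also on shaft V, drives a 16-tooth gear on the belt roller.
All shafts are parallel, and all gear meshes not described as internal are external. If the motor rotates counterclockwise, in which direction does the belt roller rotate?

the motor → shaft II: external mesh, 1 reversal → CW.
shaft II → shaft III: external mesh, 1 reversal → CCW.
shaft III → shaft IV: driver → idler → driven is 2 external meshes, 2 reversals → CCW.
shaft IV → shaft V: external mesh, 1 reversal → CW.
shaft V → the belt roller: external mesh, 1 reversal → CCW.
6 reversals in total — an even number — so the belt roller turns the same way as the motor.

counterclockwise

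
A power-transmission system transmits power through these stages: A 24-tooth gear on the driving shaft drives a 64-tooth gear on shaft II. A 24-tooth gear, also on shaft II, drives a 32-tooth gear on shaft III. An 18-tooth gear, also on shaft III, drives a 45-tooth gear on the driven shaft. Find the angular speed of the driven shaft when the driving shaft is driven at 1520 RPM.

171 RPM

Gear mesh: ratio = 64/24 = 2.6667, so shaft II turns at 1520 / 2.6667 = 570 RPM.
Gear mesh: ratio = 32/24 = 1.3333, so shaft III turns at 570 / 1.3333 = 427.5 RPM.
Gear mesh: ratio = 45/18 = 2.5, so the driven shaft turns at 427.5 / 2.5 = 171 RPM.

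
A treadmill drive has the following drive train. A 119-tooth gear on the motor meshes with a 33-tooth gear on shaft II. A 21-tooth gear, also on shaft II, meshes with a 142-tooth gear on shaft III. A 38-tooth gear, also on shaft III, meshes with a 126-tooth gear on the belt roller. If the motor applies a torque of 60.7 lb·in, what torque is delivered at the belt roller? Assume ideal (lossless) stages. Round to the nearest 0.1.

377.4 lb·in

After the gear mesh (33/119): 60.7 × 0.27731 = 16.833 lb·in
After the gear mesh (142/21): 16.833 × 6.7619 = 113.82 lb·in
After the gear mesh (126/38): 113.82 × 3.3158 = 377.41 lb·in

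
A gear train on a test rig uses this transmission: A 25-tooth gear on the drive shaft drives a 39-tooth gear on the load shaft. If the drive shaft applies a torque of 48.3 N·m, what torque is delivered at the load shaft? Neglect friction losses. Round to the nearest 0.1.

75.3 N·m

After the gear mesh (39/25): 48.3 × 1.56 = 75.348 N·m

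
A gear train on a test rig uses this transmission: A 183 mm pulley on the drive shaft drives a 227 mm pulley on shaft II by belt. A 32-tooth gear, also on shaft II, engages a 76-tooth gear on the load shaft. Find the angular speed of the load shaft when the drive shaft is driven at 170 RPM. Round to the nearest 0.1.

57.7 RPM

Belt: ratio = 227/183 = 1.2404, so shaft II turns at 170 / 1.2404 = 137.05 RPM.
Gear mesh: ratio = 76/32 = 2.375, so the load shaft turns at 137.05 / 2.375 = 57.705 RPM.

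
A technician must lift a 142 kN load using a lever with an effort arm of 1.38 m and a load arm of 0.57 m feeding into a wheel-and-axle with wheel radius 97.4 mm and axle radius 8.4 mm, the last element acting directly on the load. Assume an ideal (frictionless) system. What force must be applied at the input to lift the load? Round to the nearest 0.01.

5.06 kN

Lever MA = effort arm / load arm = 1.38/0.57 = 2.4211.
Wheel-and-axle MA = R/r = 97.4/8.4 = 11.595.
Combined ideal MA = 2.4211 × 11.595 = 28.073.
Effort = load / MA = 142 / 28.073 = 5.0583 kN.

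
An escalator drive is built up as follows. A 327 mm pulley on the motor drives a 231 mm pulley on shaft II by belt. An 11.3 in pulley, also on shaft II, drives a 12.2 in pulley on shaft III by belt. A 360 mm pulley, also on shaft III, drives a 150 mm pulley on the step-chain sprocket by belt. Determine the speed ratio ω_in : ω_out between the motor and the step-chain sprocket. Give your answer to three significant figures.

Each stage contributes driven/driver: belt 231/327 = 0.70642, belt 12.2/11.3 = 1.0796, belt 150/360 = 0.41667.
Overall: 0.70642 × 1.0796 × 0.41667 = 0.31779.

0.318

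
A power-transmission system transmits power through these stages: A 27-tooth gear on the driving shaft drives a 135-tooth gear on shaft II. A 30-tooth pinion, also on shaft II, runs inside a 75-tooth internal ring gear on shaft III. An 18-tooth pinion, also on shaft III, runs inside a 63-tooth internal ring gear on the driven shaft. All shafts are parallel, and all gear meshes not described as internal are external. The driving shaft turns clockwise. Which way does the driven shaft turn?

the driving shaft → shaft II: external mesh, 1 reversal → CCW.
shaft II → shaft III: internal mesh, same direction → CCW.
shaft III → the driven shaft: internal mesh, same direction → CCW.
1 reversal in total — an odd number — so the driven shaft turns opposite to the driving shaft.

counterclockwise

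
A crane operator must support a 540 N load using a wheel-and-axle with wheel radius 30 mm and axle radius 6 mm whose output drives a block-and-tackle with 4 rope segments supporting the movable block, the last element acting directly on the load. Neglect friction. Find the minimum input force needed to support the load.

Wheel-and-axle MA = R/r = 30/6 = 5.
Block-and-tackle MA = number of supporting rope parts = 4.
Combined ideal MA = 5 × 4 = 20.
Effort = load / MA = 540 / 20 = 27 N.

27 N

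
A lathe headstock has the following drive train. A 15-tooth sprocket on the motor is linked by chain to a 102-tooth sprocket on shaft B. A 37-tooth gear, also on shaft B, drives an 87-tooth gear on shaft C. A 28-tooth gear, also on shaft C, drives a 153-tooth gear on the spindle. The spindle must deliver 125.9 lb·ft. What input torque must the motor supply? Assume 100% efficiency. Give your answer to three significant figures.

Overall ratio R = 6.8 × 2.3514 × 5.4643 = 87.369.
Input torque = output torque / R = 125.9 / 87.369 = 1.441 lb·ft.

1.44 lb·ft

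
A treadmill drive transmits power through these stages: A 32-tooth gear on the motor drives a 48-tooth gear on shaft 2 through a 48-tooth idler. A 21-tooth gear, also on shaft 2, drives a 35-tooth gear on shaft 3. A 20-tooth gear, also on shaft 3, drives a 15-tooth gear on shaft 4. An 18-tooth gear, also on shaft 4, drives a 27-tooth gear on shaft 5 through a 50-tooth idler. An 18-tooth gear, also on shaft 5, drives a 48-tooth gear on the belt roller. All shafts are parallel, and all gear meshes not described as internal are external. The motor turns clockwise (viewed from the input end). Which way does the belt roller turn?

the motor → shaft 2: driver → idler → driven is 2 external meshes, 2 reversals → CW.
shaft 2 → shaft 3: external mesh, 1 reversal → CCW.
shaft 3 → shaft 4: external mesh, 1 reversal → CW.
shaft 4 → shaft 5: driver → idler → driven is 2 external meshes, 2 reversals → CW.
shaft 5 → the belt roller: external mesh, 1 reversal → CCW.
7 reversals in total — an odd number — so the belt roller turns opposite to the motor.

counterclockwise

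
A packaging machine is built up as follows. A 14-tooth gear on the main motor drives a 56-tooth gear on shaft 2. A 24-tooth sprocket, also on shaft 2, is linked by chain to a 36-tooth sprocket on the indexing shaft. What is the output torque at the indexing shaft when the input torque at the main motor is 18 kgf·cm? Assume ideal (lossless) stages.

Gear mesh: ratio = 56/14 = 4; torque at shaft 2 = 18 × 4 = 72 kgf·cm.
Chain: ratio = 36/24 = 1.5; torque at the indexing shaft = 72 × 1.5 = 108 kgf·cm.

108 kgf·cm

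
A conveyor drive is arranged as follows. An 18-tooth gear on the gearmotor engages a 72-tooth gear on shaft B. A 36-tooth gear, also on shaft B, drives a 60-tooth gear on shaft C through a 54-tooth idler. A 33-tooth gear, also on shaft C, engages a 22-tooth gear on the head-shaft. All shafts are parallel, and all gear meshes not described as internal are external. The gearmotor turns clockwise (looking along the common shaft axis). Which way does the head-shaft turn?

the gearmotor → shaft B: external mesh, 1 reversal → CCW.
shaft B → shaft C: driver → idler → driven is 2 external meshes, 2 reversals → CCW.
shaft C → the head-shaft: external mesh, 1 reversal → CW.
4 reversals in total — an even number — so the head-shaft turns the same way as the gearmotor.

clockwise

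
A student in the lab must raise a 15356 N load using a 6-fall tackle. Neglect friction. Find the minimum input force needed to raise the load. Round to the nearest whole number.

Block-and-tackle MA = number of supporting rope parts = 6.
Effort = load / MA = 15356 / 6 = 2559.3 N.

2559 N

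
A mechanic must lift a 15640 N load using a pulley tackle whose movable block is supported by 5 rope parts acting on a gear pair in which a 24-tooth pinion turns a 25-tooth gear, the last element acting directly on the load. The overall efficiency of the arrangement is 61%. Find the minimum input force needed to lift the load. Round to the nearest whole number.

Block-and-tackle MA = number of supporting rope parts = 5.
Gear pair MA = 25/24 = 1.0417.
Combined ideal MA = 5 × 1.0417 = 5.2083.
Actual MA = 5.2083 × 0.61 = 3.1771.
Effort = load / actual MA = 15640 / 3.1771 = 4922.8 N.

4923 N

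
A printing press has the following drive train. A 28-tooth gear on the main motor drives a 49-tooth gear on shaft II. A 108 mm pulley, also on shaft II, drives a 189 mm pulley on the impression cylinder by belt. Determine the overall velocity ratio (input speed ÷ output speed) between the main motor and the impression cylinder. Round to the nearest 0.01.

Each stage contributes driven/driver: gear mesh 49/28 = 1.75, belt 189/108 = 1.75.
Overall: 1.75 × 1.75 = 3.0625.

3.06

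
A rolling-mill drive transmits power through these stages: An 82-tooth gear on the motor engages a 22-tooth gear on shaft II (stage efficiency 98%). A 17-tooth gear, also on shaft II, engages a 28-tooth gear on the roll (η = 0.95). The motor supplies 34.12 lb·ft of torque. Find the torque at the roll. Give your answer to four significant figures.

14.04 lb·ft

gear mesh 22/82 = 0.26829 → τ = 34.12·0.26829·0.98 = 8.9711 lb·ft
gear mesh 28/17 = 1.6471 → τ = 8.9711·1.6471·0.95 = 14.037 lb·ft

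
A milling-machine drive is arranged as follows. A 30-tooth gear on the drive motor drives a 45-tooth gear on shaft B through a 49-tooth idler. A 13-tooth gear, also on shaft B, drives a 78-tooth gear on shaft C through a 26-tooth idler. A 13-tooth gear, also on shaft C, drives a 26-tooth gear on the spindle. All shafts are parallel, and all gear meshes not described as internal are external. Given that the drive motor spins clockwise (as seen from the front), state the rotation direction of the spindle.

the drive motor → shaft B: driver → idler → driven is 2 external meshes, 2 reversals → CW.
shaft B → shaft C: driver → idler → driven is 2 external meshes, 2 reversals → CW.
shaft C → the spindle: external mesh, 1 reversal → CCW.
5 reversals in total — an odd number — so the spindle turns opposite to the drive motor.

counterclockwise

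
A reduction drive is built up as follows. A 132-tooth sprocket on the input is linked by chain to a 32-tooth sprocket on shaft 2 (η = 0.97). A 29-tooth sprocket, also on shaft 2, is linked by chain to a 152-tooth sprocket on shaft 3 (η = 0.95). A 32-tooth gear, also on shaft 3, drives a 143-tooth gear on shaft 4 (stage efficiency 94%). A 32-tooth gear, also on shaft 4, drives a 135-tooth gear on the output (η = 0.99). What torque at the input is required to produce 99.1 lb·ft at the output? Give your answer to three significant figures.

4.82 lb·ft

Overall ratio R = 0.24242 × 5.2414 × 4.4688 × 4.2188 = 23.955; overall efficiency η = 0.97 × 0.95 × 0.94 × 0.99 = 0.8575.
Input torque = output torque / (R × η) = 99.1 / (23.955 × 0.8575) = 4.8242 lb·ft.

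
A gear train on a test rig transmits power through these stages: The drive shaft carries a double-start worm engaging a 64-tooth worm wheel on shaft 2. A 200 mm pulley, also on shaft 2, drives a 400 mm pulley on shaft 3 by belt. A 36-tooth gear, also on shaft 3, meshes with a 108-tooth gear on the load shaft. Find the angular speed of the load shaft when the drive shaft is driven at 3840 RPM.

Worm: ratio = 64/2 = 32, so shaft 2 turns at 3840 / 32 = 120 RPM.
Belt: ratio = 400/200 = 2, so shaft 3 turns at 120 / 2 = 60 RPM.
Gear mesh: ratio = 108/36 = 3, so the load shaft turns at 60 / 3 = 20 RPM.

20 RPM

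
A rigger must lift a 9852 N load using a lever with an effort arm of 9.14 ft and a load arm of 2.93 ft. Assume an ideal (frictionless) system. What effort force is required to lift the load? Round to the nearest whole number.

Lever MA = effort arm / load arm = 9.14/2.93 = 3.1195.
Effort = load / MA = 9852 / 3.1195 = 3158.2 N.

3158 N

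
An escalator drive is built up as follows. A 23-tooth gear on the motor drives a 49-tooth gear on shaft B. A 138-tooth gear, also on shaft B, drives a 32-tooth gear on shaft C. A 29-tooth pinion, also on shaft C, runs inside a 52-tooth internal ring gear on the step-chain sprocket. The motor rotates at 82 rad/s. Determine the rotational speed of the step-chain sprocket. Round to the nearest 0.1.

Gear mesh: ratio = 49/23 = 2.1304, so shaft B turns at 82 / 2.1304 = 38.49 rad/s.
Gear mesh: ratio = 32/138 = 0.23188, so shaft C turns at 38.49 / 0.23188 = 165.99 rad/s.
Internal gear: ratio = 52/29 = 1.7931, so the step-chain sprocket turns at 165.99 / 1.7931 = 92.57 rad/s.

92.6 rad/s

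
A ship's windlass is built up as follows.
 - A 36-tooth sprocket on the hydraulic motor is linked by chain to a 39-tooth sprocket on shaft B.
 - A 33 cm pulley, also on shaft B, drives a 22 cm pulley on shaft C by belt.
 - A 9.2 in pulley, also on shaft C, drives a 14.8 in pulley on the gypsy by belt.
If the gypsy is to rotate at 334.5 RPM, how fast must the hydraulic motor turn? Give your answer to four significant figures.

388.6 RPM

Overall ratio R = 1.0833 × 0.66667 × 1.6087 = 1.1618.
Required input speed = output speed × R = 334.5 × 1.1618 = 388.63 RPM.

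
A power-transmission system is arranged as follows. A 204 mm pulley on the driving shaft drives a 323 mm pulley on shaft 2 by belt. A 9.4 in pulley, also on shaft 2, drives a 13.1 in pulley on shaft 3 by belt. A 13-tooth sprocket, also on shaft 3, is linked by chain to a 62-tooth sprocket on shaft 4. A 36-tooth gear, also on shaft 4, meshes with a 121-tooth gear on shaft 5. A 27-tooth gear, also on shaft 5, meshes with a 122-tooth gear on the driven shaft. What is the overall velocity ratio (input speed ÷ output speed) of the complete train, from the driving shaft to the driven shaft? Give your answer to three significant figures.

160

Each stage contributes driven/driver: belt 323/204 = 1.5833, belt 13.1/9.4 = 1.3936, chain 62/13 = 4.7692, gear mesh 121/36 = 3.3611, gear mesh 122/27 = 4.5185.
Overall: 1.5833 × 1.3936 × 4.7692 × 3.3611 × 4.5185 = 159.82.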